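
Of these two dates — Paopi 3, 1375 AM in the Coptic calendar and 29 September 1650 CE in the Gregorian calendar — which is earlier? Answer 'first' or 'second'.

The two dates have Julian Day Numbers 2326915 and 2323982 respectively.
Since 2323982 < 2326915, the second date comes first.

second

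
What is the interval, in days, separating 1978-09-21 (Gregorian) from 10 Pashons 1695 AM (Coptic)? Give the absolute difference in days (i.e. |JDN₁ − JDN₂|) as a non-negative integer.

239

First date → JDN 2443773; second date → JDN 2444012.
The interval is |2443773 − 2444012| = 239 days.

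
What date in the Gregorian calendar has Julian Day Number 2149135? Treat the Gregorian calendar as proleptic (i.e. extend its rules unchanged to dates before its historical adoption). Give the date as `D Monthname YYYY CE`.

12 January 1172 CE

Counting from JDN 2299161 = 15 Oct 1582 gives an offset of -150026 days.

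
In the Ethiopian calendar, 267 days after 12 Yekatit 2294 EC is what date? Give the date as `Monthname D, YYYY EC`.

The starting date is JDN 2561900; 2561900 + 267 = 2562167.
JDN 2562167 corresponds to Hidar 4, 2295 EC.

Hidar 4, 2295 EC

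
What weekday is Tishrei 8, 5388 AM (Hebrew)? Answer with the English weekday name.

Saturday

This is JDN 2315570 (18 September 1627 Gregorian).
2315570 ≡ 5 (mod 7); counting from Monday = 0 gives Saturday.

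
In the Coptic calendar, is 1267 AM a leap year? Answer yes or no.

yes

1267 mod 4 = 3; in the Coptic calendar a year is leap when year mod 4 = 3, so it is a leap year.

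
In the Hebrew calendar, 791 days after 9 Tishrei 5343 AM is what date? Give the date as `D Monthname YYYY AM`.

The starting date is JDN 2299151; 2299151 + 791 = 2299942.
JDN 2299942 corresponds to 2 Tevet 5345 AM.

2 Tevet 5345 AM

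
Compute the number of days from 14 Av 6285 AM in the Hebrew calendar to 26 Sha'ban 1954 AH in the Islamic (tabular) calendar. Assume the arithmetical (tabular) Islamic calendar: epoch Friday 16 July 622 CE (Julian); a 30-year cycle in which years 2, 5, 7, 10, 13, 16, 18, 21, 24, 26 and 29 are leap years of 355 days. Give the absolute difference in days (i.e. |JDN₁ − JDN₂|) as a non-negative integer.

2764

JDN of the first date = 2643514.
JDN of the second date = 2640750.
|2640750 − 2643514| = 2764.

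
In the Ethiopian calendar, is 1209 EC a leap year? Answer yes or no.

1209 mod 4 = 1; in the Ethiopian calendar a year is leap when year mod 4 = 3, so it is a common year.

no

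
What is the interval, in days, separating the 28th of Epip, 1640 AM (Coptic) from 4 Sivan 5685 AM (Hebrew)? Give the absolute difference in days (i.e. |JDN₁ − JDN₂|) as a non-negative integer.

296

First date → JDN 2424002; second date → JDN 2424298.
The interval is |2424002 − 2424298| = 296 days.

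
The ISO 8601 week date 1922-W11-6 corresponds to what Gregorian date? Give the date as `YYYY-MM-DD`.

1922-03-18

ISO week 1 of 1922 is the week containing the first Thursday of 1922.
Week 11, day 6 (Saturday) lands on 1922-03-18.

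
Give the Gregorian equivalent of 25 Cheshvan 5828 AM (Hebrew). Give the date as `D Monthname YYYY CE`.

Julian Day Number of the source date = 2476323.
Converting JDN 2476323 to the Gregorian calendar gives 3 November 2067 CE.

3 November 2067 CE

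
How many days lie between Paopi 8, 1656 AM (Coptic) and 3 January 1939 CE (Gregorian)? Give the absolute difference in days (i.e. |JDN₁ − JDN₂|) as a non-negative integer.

First date → JDN 2429556; second date → JDN 2429267.
The interval is |2429556 − 2429267| = 289 days.

289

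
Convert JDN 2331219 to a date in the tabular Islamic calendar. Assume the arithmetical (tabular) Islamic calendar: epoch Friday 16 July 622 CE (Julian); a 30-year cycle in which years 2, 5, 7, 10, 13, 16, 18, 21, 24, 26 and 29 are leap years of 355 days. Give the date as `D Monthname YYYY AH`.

The Gregorian equivalent of JDN 2331219 is 23 July 1670.
In the tabular Islamic calendar that day is 5 Rabi' al-Awwal 1081 AH.

5 Rabi' al-Awwal 1081 AH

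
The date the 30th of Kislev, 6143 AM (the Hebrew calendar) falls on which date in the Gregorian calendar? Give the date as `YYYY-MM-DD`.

Both dates share Julian Day Number 2591408; in the Gregorian calendar that is 7 December 2382 CE.

2382-12-07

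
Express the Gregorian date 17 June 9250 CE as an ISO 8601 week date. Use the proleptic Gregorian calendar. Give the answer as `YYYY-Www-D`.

The weekday is Friday (ISO weekday 5).
That Friday belongs to ISO week 24 of ISO year 9250.

9250-W24-5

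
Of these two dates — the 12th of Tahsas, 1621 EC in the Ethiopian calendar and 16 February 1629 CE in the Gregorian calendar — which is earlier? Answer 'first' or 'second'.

Converting both to JDN: 2316027 vs 2316087; the smaller is the first.

first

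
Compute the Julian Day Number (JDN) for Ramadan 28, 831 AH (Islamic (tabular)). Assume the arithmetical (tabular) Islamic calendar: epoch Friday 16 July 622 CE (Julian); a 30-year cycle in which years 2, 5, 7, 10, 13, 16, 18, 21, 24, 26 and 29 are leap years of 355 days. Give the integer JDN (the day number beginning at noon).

In the proleptic Gregorian calendar the same day is 20 July 1428.
JDN 2451545 is 1 January 2000 CE (Gregorian); the target day is −208718 days from there, so JDN = 2242827.

2242827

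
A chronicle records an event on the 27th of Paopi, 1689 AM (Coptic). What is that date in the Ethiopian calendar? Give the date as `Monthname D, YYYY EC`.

Both dates share Julian Day Number 2441628; in the Ethiopian calendar that is 27 Tikimt 1965 EC.

Tikimt 27, 1965 EC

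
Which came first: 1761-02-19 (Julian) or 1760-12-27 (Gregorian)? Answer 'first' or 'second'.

First date → JDN 2364313; second date → JDN 2364248.
JDN 2364248 < JDN 2364313, so the second date is earlier.

second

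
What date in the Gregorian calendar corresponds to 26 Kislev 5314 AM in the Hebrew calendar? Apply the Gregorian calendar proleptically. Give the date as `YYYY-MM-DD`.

1553-12-12

Both dates share Julian Day Number 2288627; in the Gregorian calendar that is 12 December 1553 CE.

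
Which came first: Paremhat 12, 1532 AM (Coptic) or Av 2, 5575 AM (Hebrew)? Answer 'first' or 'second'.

The two dates have Julian Day Numbers 2384419 and 2384194 respectively.
Since 2384194 < 2384419, the second date comes first.

second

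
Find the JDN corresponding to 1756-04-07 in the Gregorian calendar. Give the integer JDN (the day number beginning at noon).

2362523

JDN 2299161 is 15 October 1582 CE (Gregorian); the target day is +63362 days from there, so JDN = 2362523.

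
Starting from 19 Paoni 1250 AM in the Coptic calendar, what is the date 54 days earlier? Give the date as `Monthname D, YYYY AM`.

JDN of 19 Paoni 1250 AM = 2281515.
2281515 − 54 = 2281461.
JDN 2281461 in the Coptic calendar is Parmouti 25, 1250 AM.

Parmouti 25, 1250 AM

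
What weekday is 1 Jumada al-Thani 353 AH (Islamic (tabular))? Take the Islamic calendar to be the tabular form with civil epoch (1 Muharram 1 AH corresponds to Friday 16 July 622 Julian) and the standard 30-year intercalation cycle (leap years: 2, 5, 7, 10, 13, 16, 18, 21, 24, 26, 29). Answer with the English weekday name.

Wednesday

This is JDN 2073325 (20 June 964 Gregorian).
2073325 ≡ 2 (mod 7); counting from Monday = 0 gives Wednesday.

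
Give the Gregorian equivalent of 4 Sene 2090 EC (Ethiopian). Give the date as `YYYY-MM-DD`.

2098-06-11

Julian Day Number of the source date = 2487501.
Converting JDN 2487501 to the Gregorian calendar gives 11 June 2098 CE.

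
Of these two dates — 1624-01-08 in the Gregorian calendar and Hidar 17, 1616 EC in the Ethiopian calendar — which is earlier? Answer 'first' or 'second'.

Converting both to JDN: 2314221 vs 2314176; the smaller is the second.

second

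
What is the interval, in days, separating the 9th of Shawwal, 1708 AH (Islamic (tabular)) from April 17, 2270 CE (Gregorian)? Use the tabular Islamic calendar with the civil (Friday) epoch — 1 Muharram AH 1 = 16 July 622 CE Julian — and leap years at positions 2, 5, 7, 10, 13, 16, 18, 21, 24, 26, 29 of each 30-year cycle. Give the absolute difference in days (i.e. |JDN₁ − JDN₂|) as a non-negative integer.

3351

First date → JDN 2553618; second date → JDN 2550267.
The interval is |2553618 − 2550267| = 3351 days.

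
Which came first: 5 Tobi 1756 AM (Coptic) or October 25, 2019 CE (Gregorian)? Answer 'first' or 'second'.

second

Converting both to JDN: 2466168 vs 2458782; the smaller is the second.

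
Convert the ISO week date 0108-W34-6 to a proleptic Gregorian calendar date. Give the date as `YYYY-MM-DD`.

ISO week 1 of 108 is the week containing the first Thursday of 108.
Week 34, day 6 (Saturday) lands on 0108-08-25.

0108-08-25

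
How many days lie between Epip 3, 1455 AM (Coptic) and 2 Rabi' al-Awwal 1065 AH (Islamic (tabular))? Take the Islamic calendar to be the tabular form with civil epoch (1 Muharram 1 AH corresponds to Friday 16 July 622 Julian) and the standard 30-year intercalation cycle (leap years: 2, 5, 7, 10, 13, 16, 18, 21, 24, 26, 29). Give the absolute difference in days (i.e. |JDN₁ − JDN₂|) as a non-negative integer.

30859

JDN of the first date = 2356405.
JDN of the second date = 2325546.
|2325546 − 2356405| = 30859.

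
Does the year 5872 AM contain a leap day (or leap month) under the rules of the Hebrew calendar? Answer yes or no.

Hebrew year 5872 is year 1 of its 19-year Metonic cycle; leap years are at positions 3, 6, 8, 11, 14, 17, 19, so it is a common year (12 months).

no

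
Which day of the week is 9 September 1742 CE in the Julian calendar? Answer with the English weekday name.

This is JDN 2357575 (20 September 1742 Gregorian).
JDN 2357575 mod 7 = 3, and JDN 0 was a Monday, so this is a Thursday.

Thursday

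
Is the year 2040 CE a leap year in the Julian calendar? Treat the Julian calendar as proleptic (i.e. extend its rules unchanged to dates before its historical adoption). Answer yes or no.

yes

2040 mod 4 = 0, so it is a leap year in the Julian calendar.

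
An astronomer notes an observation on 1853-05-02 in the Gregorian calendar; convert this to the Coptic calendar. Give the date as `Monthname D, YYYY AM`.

Parmouti 25, 1569 AM

Julian Day Number of the source date = 2397976.
Converting JDN 2397976 to the Coptic calendar gives 25 Parmouti 1569 AM.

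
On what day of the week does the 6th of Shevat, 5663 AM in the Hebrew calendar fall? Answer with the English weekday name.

Tuesday

In the Gregorian calendar this is 3 February 1903 (JDN 2416149).
2416149 ≡ 1 (mod 7); counting from Monday = 0 gives Tuesday.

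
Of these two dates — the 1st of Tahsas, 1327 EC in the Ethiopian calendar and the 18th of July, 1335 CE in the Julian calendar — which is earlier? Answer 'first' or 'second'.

first

The two dates have Julian Day Numbers 2208632 and 2208865 respectively.
Since 2208632 < 2208865, the first date comes first.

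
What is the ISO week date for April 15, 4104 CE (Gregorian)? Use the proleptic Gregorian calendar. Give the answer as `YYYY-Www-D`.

4104-W16-2

The weekday is Tuesday (ISO weekday 2).
That Tuesday belongs to ISO week 16 of ISO year 4104.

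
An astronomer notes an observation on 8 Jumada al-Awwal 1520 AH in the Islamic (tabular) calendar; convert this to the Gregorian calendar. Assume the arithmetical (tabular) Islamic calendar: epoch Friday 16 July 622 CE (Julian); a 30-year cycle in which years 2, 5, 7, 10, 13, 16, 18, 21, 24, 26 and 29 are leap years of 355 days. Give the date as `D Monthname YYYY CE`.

Julian Day Number of the source date = 2486848.
Converting JDN 2486848 to the Gregorian calendar gives 27 August 2096 CE.

27 August 2096 CE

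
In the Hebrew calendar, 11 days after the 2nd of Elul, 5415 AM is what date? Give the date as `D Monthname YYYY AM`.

13 Elul 5415 AM

Counting 11 days forward from JDN 2325783 reaches JDN 2325794, which is 13 Elul 5415 AM.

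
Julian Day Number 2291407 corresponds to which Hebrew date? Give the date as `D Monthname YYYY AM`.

29 Tammuz 5321 AM

The proleptic Gregorian equivalent of JDN 2291407 is 23 July 1561.
In the Hebrew calendar that day is 29 Tammuz 5321 AM.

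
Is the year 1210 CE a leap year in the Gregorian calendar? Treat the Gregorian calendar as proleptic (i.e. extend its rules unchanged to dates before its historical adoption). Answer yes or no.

1210 is not divisible by 4, so it is a common year.

no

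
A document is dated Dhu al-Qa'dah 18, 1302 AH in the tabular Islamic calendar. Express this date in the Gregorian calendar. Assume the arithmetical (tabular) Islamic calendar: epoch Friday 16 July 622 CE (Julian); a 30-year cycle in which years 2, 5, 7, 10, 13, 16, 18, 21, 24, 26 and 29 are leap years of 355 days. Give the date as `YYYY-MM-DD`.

1885-08-29

Julian Day Number of the source date = 2409783.
Converting JDN 2409783 to the Gregorian calendar gives 29 August 1885 CE.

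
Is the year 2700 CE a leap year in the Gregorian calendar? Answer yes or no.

2700 is divisible by 4; 2700 is divisible by 100 but not 400, so it is a common year.

no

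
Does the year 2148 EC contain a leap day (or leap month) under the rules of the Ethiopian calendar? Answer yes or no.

2148 mod 4 = 0; in the Ethiopian calendar a year is leap when year mod 4 = 3, so it is a common year.

no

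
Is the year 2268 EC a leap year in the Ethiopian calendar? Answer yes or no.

no

2268 mod 4 = 0; in the Ethiopian calendar a year is leap when year mod 4 = 3, so it is a common year.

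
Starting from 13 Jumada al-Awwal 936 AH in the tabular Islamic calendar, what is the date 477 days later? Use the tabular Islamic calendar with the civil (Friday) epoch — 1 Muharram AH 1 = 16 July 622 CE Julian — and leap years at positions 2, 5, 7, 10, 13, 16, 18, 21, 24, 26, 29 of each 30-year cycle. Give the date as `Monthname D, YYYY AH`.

Ramadan 18, 937 AH

JDN of 13 Jumada al-Awwal 936 AH = 2279903.
2279903 + 477 = 2280380.
JDN 2280380 in the tabular Islamic calendar is Ramadan 18, 937 AH.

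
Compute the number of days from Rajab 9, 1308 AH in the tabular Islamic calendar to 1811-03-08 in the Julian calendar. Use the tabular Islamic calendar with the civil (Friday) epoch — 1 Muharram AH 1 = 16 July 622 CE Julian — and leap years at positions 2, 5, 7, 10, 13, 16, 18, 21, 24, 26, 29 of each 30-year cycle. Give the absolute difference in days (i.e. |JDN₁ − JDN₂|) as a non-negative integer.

JDN of the first date = 2411782.
JDN of the second date = 2382592.
|2382592 − 2411782| = 29190.

29190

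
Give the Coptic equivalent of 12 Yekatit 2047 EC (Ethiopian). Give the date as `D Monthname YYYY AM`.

12 Meshir 1771 AM

Both dates share Julian Day Number 2471683; in the Coptic calendar that is 12 Meshir 1771 AM.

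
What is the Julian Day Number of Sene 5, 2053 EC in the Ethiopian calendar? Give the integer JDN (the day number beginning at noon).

In the Gregorian calendar the same day is 12 June 2061.
JDN 2451545 is 1 January 2000 CE (Gregorian); the target day is +22443 days from there, so JDN = 2473988.

2473988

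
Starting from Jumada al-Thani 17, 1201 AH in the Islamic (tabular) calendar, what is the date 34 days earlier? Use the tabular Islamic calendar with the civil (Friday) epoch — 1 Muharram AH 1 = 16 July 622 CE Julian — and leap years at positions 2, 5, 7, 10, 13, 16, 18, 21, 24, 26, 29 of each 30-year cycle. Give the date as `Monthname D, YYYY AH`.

Counting 34 days back from JDN 2373844 reaches JDN 2373810, which is Jumada al-Awwal 13, 1201 AH.

Jumada al-Awwal 13, 1201 AH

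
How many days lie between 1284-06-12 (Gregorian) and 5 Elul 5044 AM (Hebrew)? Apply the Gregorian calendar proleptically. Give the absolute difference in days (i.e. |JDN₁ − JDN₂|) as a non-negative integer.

74

First date → JDN 2190195; second date → JDN 2190269.
The interval is |2190195 − 2190269| = 74 days.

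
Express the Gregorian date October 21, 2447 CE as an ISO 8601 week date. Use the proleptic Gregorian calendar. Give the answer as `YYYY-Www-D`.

2447-W43-1

The weekday is Monday (ISO weekday 1).
That Monday belongs to ISO week 43 of ISO year 2447.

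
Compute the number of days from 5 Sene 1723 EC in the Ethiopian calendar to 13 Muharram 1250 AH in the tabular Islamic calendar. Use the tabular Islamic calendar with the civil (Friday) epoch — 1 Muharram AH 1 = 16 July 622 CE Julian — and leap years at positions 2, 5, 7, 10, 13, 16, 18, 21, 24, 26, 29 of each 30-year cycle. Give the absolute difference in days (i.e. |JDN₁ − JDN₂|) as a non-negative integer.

37601

First date → JDN 2353455; second date → JDN 2391056.
The interval is |2353455 − 2391056| = 37601 days.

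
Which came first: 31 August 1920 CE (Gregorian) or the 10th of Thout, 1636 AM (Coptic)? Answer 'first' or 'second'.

The two dates have Julian Day Numbers 2422568 and 2422223 respectively.
Since 2422223 < 2422568, the second date comes first.

second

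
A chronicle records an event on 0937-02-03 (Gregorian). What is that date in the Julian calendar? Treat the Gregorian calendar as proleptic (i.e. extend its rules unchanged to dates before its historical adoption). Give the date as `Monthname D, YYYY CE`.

At this point the Julian calendar is 5 days behind the Gregorian.
3 February 937 Gregorian − 5 days → 29 January 937 Julian.

January 29, 937 CE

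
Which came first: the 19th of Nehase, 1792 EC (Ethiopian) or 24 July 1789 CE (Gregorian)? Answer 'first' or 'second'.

The two dates have Julian Day Numbers 2378732 and 2374684 respectively.
Since 2374684 < 2378732, the second date comes first.

second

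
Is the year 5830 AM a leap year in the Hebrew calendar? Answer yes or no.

no

Hebrew year 5830 is year 16 of its 19-year Metonic cycle; leap years are at positions 3, 6, 8, 11, 14, 17, 19, so it is a common year (12 months).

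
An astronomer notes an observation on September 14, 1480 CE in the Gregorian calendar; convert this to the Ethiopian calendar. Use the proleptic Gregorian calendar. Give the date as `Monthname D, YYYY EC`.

Meskerem 8, 1473 EC

Both dates share Julian Day Number 2261876; in the Ethiopian calendar that is 8 Meskerem 1473 EC.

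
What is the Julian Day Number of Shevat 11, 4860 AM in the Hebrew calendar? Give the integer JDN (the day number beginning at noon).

Equivalently 30 January 1100 (proleptic Gregorian).
JDN 2451545 is 1 January 2000 CE (Gregorian); the target day is −328689 days from there, so JDN = 2122856.

2122856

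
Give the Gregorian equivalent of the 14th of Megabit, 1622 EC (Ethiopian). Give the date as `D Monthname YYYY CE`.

20 March 1630 CE

Both dates share Julian Day Number 2316484; in the Gregorian calendar that is 20 March 1630 CE.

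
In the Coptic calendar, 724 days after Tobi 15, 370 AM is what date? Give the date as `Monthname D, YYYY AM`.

The starting date is JDN 1959941; 1959941 + 724 = 1960665.
JDN 1960665 corresponds to Tobi 8, 372 AM.

Tobi 8, 372 AM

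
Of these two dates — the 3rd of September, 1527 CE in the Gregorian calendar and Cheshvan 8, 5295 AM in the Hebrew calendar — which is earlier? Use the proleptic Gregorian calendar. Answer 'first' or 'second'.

first

First date → JDN 2279030; second date → JDN 2281641.
JDN 2279030 < JDN 2281641, so the first date is earlier.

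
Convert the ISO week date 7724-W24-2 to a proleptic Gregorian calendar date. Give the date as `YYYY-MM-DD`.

ISO week 1 of 7724 is the week containing the first Thursday of 7724.
Week 24, day 2 (Tuesday) lands on 7724-06-13.

7724-06-13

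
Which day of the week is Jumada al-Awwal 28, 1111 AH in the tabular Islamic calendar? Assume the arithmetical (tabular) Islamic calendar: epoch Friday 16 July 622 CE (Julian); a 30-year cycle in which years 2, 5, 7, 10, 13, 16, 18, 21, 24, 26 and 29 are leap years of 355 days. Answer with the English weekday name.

Saturday

This is JDN 2341932 (21 November 1699 Gregorian).
2341932 ≡ 5 (mod 7); counting from Monday = 0 gives Saturday.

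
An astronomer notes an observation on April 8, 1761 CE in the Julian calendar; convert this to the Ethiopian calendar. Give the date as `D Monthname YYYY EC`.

Julian Day Number of the source date = 2364361.
Converting JDN 2364361 to the Ethiopian calendar gives 13 Miyazya 1753 EC.

13 Miyazya 1753 EC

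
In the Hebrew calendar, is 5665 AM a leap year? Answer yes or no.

yes

Hebrew year 5665 is year 3 of its 19-year Metonic cycle; leap years are at positions 3, 6, 8, 11, 14, 17, 19, so it is a leap year (13 months).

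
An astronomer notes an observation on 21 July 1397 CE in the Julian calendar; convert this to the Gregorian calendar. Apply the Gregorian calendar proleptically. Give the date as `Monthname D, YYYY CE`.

At this point the Julian calendar is 8 days behind the Gregorian.
21 July 1397 Julian + 8 days → 29 July 1397 Gregorian.

July 29, 1397 CE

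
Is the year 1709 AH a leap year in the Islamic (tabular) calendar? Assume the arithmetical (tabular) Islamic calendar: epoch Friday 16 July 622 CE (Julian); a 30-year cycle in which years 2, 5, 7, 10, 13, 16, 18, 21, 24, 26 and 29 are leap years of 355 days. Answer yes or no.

yes

Year 1709 AH is year 29 of its 30-year cycle; leap positions are 2, 5, 7, 10, 13, 16, 18, 21, 24, 26, 29, so it is a leap year (355 days).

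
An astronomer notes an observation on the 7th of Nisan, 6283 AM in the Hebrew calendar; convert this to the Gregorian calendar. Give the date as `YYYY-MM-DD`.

Julian Day Number of the source date = 2642649.
Converting JDN 2642649 to the Gregorian calendar gives 24 March 2523 CE.

2523-03-24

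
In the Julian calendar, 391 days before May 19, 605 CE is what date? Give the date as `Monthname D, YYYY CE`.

JDN of May 19, 605 CE = 1942173.
1942173 − 391 = 1941782.
JDN 1941782 in the Julian calendar is April 23, 604 CE.

April 23, 604 CE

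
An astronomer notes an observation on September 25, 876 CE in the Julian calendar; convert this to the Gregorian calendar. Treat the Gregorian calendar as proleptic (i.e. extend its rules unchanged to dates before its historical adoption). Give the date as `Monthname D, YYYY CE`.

September 29, 876 CE

The Julian–Gregorian offset here is 4 days (Julian trailing).
25 September 876 Julian + 4 days → 29 September 876 Gregorian.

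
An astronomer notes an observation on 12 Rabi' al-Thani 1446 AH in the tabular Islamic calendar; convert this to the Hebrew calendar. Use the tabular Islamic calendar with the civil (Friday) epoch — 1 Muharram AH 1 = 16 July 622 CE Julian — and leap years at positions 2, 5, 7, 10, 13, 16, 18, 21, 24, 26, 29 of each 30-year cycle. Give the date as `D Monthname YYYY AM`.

The source date corresponds to 16 October 2024 in the Gregorian calendar (JDN 2460600).
That day falls on 14 Tishrei 5785 AM in the Hebrew calendar.

14 Tishrei 5785 AM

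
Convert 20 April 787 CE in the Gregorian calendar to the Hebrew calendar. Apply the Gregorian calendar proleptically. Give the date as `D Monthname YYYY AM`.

Both dates share Julian Day Number 2008615; in the Hebrew calendar that is 24 Nisan 4547 AM.

24 Nisan 4547 AM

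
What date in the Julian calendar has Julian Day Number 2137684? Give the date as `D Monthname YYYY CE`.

29 August 1140 CE

JDN 2137684 is 5 September 1140 in the proleptic Gregorian calendar.
In the Julian calendar that day is 29 August 1140 CE.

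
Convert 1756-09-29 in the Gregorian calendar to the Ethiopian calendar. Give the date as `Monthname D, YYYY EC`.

Julian Day Number of the source date = 2362698.
Converting JDN 2362698 to the Ethiopian calendar gives 21 Meskerem 1749 EC.

Meskerem 21, 1749 EC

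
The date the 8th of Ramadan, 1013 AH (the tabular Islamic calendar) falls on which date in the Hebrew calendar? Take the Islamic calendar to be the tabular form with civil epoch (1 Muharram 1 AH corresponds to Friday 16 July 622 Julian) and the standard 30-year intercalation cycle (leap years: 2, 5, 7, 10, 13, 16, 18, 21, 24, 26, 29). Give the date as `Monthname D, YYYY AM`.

Shevat 9, 5365 AM

Julian Day Number of the source date = 2307302.
Converting JDN 2307302 to the Hebrew calendar gives 9 Shevat 5365 AM.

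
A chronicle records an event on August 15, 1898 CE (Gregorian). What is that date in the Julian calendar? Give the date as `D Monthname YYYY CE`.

3 August 1898 CE

At this point the Julian calendar is 12 days behind the Gregorian.
15 August 1898 Gregorian − 12 days → 3 August 1898 Julian.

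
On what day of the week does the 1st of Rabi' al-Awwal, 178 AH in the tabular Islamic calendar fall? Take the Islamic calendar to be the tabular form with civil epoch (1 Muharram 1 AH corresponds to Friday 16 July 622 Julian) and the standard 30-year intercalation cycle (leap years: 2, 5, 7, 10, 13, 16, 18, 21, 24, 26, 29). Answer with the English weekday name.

This is JDN 2011222 (9 June 794 Gregorian).
2011222 ≡ 3 (mod 7); counting from Monday = 0 gives Thursday.

Thursday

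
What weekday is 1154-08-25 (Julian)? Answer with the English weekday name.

This is JDN 2142793 (1 September 1154 Gregorian).
Since JDN mod 7 = 2 (0 = Monday), the day is Wednesday.

Wednesday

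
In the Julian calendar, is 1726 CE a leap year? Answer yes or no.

no

1726 mod 4 = 2, so it is a common year in the Julian calendar.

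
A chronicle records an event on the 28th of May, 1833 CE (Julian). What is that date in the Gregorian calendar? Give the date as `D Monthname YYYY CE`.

For dates in this range the Gregorian date is 12 days ahead of the Julian.
28 May 1833 Julian + 12 days → 9 June 1833 Gregorian.

9 June 1833 CE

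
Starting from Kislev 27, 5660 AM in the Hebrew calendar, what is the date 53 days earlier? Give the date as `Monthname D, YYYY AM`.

Cheshvan 3, 5660 AM

JDN of Kislev 27, 5660 AM = 2414988.
2414988 − 53 = 2414935.
JDN 2414935 in the Hebrew calendar is Cheshvan 3, 5660 AM.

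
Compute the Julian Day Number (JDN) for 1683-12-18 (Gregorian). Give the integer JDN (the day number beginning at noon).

JDN 2451545 is 1 January 2000 CE (Gregorian); the target day is −115430 days from there, so JDN = 2336115.

2336115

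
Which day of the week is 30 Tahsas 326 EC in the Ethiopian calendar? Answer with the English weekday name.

In the proleptic Gregorian calendar this is 27 December 333 (JDN 1843046).
JDN 1843046 mod 7 = 2, and JDN 0 was a Monday, so this is a Wednesday.

Wednesday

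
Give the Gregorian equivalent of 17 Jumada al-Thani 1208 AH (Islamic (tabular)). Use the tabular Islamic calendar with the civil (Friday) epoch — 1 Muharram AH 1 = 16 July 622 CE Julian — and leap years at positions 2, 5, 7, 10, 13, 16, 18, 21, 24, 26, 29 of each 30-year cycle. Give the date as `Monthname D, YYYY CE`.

January 20, 1794 CE

Julian Day Number of the source date = 2376325.
Converting JDN 2376325 to the Gregorian calendar gives 20 January 1794 CE.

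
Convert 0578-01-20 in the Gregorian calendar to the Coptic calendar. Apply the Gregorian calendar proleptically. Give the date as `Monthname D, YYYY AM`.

Tobi 23, 294 AM

Julian Day Number of the source date = 1932190.
Converting JDN 1932190 to the Coptic calendar gives 23 Tobi 294 AM.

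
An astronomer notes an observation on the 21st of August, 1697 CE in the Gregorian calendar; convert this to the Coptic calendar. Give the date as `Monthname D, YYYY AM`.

Both dates share Julian Day Number 2341110; in the Coptic calendar that is 18 Mesori 1413 AM.

Mesori 18, 1413 AM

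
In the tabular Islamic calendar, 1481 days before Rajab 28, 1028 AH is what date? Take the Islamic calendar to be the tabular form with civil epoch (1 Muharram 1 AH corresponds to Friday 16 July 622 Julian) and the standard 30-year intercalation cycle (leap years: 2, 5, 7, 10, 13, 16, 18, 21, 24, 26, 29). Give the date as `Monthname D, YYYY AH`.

JDN of Rajab 28, 1028 AH = 2312579.
2312579 − 1481 = 2311098.
JDN 2311098 in the tabular Islamic calendar is Jumada al-Awwal 24, 1024 AH.

Jumada al-Awwal 24, 1024 AH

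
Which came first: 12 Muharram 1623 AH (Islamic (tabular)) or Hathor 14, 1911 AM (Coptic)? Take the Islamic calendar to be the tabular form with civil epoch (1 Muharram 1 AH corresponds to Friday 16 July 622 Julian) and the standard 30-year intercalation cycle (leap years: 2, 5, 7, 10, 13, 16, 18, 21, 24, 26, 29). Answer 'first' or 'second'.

The two dates have Julian Day Numbers 2523234 and 2522730 respectively.
Since 2522730 < 2523234, the second date comes first.

second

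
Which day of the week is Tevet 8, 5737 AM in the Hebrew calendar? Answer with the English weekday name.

Wednesday

In the Gregorian calendar this is 29 December 1976 (JDN 2443142).
JDN 2443142 mod 7 = 2, and JDN 0 was a Monday, so this is a Wednesday.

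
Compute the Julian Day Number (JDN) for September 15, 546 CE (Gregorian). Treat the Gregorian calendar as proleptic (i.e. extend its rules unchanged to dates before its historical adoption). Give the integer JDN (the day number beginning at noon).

JDN 2400001 is 17 November 1858 CE (Gregorian), MJD 0; the target day is −479261 days from there, so JDN = 1920740.

1920740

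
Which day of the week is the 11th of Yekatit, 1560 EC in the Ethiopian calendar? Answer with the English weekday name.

Friday

Equivalently 16 February 1568 Gregorian, JDN 2293806.
Since JDN mod 7 = 4 (0 = Monday), the day is Friday.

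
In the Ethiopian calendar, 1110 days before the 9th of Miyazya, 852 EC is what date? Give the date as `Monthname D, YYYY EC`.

The starting date is JDN 2035267; 2035267 − 1110 = 2034157.
JDN 2034157 corresponds to Megabit 25, 849 EC.

Megabit 25, 849 EC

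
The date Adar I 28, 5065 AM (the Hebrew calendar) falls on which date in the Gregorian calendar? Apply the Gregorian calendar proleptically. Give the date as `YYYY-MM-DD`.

Both dates share Julian Day Number 2197763; in the Gregorian calendar that is 3 March 1305 CE.

1305-03-03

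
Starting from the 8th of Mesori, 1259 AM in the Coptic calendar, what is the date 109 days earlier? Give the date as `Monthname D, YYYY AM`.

Parmouti 19, 1259 AM

The starting date is JDN 2284851; 2284851 − 109 = 2284742.
JDN 2284742 corresponds to Parmouti 19, 1259 AM.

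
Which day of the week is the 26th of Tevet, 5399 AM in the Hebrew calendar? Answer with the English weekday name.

Sunday

This is JDN 2319694 (2 January 1639 Gregorian).
Since JDN mod 7 = 6 (0 = Monday), the day is Sunday.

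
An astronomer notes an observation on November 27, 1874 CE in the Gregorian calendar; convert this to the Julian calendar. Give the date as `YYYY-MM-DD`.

For dates in this range the Gregorian date is 12 days ahead of the Julian.
27 November 1874 Gregorian − 12 days → 15 November 1874 Julian.

1874-11-15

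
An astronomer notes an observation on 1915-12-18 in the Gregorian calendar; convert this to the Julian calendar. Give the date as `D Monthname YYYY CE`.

5 December 1915 CE

For dates in this range the Gregorian date is 13 days ahead of the Julian.
18 December 1915 Gregorian − 13 days → 5 December 1915 Julian.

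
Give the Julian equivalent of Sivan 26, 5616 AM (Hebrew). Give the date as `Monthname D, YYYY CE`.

June 17, 1856 CE

Both dates share Julian Day Number 2399130; in the Julian calendar that is 17 June 1856 CE.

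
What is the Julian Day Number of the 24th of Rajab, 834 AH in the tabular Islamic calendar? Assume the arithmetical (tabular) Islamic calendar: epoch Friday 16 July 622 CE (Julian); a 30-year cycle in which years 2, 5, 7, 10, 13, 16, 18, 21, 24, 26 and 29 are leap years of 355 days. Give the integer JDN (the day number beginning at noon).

2243827

In the proleptic Gregorian calendar the same day is 16 April 1431.
JDN 2451545 is 1 January 2000 CE (Gregorian); the target day is −207718 days from there, so JDN = 2243827.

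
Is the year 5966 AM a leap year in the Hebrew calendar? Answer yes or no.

Hebrew year 5966 is year 19 of its 19-year Metonic cycle; leap years are at positions 3, 6, 8, 11, 14, 17, 19, so it is a leap year (13 months).

yes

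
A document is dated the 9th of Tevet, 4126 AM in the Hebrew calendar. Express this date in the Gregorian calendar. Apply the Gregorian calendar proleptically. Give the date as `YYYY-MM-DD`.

Julian Day Number of the source date = 1854716.
Converting JDN 1854716 to the Gregorian calendar gives 9 December 365 CE.

0365-12-09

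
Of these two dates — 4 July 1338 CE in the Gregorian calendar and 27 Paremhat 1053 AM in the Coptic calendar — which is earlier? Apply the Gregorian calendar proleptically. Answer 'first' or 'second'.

second

The two dates have Julian Day Numbers 2209939 and 2209479 respectively.
Since 2209479 < 2209939, the second date comes first.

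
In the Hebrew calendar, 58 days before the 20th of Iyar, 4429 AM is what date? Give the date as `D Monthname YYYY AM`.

21 Adar 4429 AM

Counting 58 days back from JDN 1965526 reaches JDN 1965468, which is 21 Adar 4429 AM.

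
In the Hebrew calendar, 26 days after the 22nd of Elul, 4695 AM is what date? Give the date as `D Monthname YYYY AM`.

JDN of the 22nd of Elul, 4695 AM = 2062802.
2062802 + 26 = 2062828.
JDN 2062828 in the Hebrew calendar is 19 Tishrei 4696 AM.

19 Tishrei 4696 AM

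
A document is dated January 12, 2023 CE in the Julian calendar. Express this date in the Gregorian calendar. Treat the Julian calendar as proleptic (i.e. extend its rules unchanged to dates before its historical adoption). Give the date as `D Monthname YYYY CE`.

25 January 2023 CE

The Julian–Gregorian offset here is 13 days (Julian trailing).
12 January 2023 Julian + 13 days → 25 January 2023 Gregorian.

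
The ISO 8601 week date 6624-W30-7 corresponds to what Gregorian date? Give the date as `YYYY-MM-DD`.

6624-07-25

ISO week 1 of 6624 is the week containing the first Thursday of 6624.
Week 30, day 7 (Sunday) lands on 6624-07-25.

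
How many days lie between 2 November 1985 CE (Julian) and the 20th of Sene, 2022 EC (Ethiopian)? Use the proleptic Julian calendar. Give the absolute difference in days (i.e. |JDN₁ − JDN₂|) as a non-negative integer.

JDN of the first date = 2446385.
JDN of the second date = 2462680.
|2462680 − 2446385| = 16295.

16295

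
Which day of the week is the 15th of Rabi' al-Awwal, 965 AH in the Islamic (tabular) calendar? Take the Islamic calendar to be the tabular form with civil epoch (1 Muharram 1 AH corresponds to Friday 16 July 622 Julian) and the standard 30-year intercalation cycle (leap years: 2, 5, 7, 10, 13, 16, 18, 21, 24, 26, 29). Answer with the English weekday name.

Wednesday

In the proleptic Gregorian calendar this is 15 January 1558 (JDN 2290122).
JDN 2290122 mod 7 = 2, and JDN 0 was a Monday, so this is a Wednesday.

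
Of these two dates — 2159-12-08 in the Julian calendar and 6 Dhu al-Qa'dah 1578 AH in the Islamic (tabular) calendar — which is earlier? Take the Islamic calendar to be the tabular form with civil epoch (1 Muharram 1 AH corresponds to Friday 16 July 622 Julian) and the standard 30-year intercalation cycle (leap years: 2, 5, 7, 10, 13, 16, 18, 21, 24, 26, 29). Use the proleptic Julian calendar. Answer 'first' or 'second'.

Converting both to JDN: 2509974 vs 2507576; the smaller is the second.

second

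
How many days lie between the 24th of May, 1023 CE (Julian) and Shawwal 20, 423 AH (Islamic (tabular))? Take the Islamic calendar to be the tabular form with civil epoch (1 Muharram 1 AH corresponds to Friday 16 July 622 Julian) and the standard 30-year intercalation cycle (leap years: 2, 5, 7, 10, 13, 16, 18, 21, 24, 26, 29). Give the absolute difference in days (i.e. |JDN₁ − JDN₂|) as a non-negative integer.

JDN of the first date = 2094852.
JDN of the second date = 2098268.
|2098268 − 2094852| = 3416.

3416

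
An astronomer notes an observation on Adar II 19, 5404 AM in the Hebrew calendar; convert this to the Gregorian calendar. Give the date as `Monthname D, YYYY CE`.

March 27, 1644 CE

Julian Day Number of the source date = 2321605.
Converting JDN 2321605 to the Gregorian calendar gives 27 March 1644 CE.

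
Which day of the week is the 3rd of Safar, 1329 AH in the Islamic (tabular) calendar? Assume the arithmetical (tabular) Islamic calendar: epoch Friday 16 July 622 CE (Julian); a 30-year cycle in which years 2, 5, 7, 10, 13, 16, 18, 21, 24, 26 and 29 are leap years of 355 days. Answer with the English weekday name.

Equivalently 3 February 1911 Gregorian, JDN 2419071.
JDN 2419071 mod 7 = 4, and JDN 0 was a Monday, so this is a Friday.

Friday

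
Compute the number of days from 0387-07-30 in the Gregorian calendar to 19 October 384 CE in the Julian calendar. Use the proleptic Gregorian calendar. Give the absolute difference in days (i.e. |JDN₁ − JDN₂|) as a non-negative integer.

JDN of the first date = 1862619.
JDN of the second date = 1861606.
|1861606 − 1862619| = 1013.

1013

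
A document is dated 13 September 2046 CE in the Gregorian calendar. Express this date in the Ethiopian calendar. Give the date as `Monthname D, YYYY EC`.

Meskerem 3, 2039 EC

Julian Day Number of the source date = 2468602.
Converting JDN 2468602 to the Ethiopian calendar gives 3 Meskerem 2039 EC.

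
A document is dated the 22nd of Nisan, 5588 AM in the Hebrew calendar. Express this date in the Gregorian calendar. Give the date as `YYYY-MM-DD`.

Both dates share Julian Day Number 2388819; in the Gregorian calendar that is 6 April 1828 CE.

1828-04-06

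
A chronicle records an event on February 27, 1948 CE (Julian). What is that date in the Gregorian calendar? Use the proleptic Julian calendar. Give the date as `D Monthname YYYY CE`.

The Julian–Gregorian offset here is 13 days (Julian trailing).
27 February 1948 Julian + 13 days → 11 March 1948 Gregorian.

11 March 1948 CE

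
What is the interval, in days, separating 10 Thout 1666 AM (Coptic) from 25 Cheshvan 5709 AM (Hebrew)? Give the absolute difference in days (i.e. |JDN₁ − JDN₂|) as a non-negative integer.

First date → JDN 2433180; second date → JDN 2432883.
The interval is |2433180 − 2432883| = 297 days.

297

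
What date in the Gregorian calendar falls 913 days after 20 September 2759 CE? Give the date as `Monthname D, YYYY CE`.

Counting 913 days forward from JDN 2729026 reaches JDN 2729939, which is March 21, 2762 CE.

March 21, 2762 CE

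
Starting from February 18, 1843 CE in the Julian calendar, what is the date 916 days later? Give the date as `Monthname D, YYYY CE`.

The starting date is JDN 2394262; 2394262 + 916 = 2395178.
JDN 2395178 corresponds to August 22, 1845 CE.

August 22, 1845 CE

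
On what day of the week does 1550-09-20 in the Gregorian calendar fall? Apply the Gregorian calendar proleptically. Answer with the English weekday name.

Since JDN mod 7 = 2 (0 = Monday), the day is Wednesday.

Wednesday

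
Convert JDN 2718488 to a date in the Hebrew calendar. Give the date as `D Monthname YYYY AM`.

11 Cheshvan 6491 AM

The Gregorian equivalent of JDN 2718488 is 13 November 2730.
In the Hebrew calendar that day is 11 Cheshvan 6491 AM.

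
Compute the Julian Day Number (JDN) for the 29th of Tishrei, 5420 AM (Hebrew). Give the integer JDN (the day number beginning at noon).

2327286

In the Gregorian calendar the same day is 16 October 1659.
JDN 2451545 is 1 January 2000 CE (Gregorian); the target day is −124259 days from there, so JDN = 2327286.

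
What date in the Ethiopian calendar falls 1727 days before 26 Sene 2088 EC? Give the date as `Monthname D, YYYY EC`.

The starting date is JDN 2486793; 2486793 − 1727 = 2485066.
JDN 2485066 corresponds to Meskerem 30, 2084 EC.

Meskerem 30, 2084 EC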